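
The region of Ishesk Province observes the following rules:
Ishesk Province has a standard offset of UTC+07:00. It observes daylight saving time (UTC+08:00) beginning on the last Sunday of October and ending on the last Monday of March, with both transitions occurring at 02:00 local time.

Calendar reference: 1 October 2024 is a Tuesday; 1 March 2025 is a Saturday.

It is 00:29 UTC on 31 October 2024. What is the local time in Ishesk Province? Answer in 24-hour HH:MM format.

08:29

1 October 2024 is a Tuesday, so Sundays fall on 6, 13, 20, 27; the last is October 27.
1 March 2025 is a Saturday, so Mondays fall on 3, 10, 17, 24, 31; the last is March 31.
At the standard offset (UTC+07:00), 00:29 UTC + 7h = 07:29 Ishesk Province standard time.
The standard-time date in Ishesk Province, 31 October 2024, lies within the daylight-saving period (27 October 2024 – 31 March 2025), so Ishesk Province is on daylight time, UTC+08:00.
00:29 UTC + 8h = 08:29 local.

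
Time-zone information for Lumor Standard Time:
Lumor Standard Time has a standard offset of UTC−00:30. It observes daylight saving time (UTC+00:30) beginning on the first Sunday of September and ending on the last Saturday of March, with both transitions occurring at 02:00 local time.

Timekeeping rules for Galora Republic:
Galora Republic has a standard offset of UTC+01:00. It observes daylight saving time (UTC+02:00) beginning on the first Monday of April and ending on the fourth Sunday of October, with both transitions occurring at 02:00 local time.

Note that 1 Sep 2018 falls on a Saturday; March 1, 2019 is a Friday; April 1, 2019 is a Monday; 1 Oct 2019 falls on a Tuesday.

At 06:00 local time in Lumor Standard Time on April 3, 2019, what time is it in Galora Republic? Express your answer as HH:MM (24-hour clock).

1 September 2018 is a Saturday, so the first Sunday is September 2.
1 March 2019 is a Friday, so Saturdays fall on 2, 9, 16, 23, 30; the last is March 30.
April 3, 2019 does not fall between 2 September 2018 and 30 March 2019, so daylight saving is not in effect and Lumor Standard Time is at UTC−00:30.
06:00 Lumor Standard Time + 0h30m = 06:30 UTC.
1 April 2019 is a Monday, so the first Monday is April 1.
1 October 2019 is a Tuesday, so the first Sunday is October 6 and the fourth is October 27.
At the standard offset (UTC+01:00), 06:30 UTC + 1h = 07:30 Galora Republic standard time.
Daylight saving runs 1 April – 27 October; the standard-time date in Galora Republic, April 3, 2019, is inside that window, so Galora Republic is at UTC+02:00.
06:30 UTC + 2h = 08:30 Galora Republic.

08:30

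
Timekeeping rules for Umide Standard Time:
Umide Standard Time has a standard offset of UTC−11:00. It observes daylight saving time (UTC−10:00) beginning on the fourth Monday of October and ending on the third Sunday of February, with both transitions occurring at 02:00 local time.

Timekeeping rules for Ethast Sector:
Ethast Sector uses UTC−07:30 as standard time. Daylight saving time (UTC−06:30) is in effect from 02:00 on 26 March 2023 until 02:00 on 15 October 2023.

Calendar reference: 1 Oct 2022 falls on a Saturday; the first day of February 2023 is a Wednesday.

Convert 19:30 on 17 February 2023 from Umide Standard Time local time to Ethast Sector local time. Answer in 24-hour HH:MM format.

22:00

1 October 2022 is a Saturday, so the first Monday is October 3 and the fourth is October 24.
1 February 2023 is a Wednesday, so the first Sunday is February 5 and the third is February 19.
17 February 2023 lies within the daylight-saving period (24 October 2022 – 19 February 2023), so Umide Standard Time is on daylight time, UTC−10:00.
19:30 Umide Standard Time + 10h = 05:30 UTC (rolling into the next day, 18 February 2023).
At the standard offset (UTC−07:30), 05:30 UTC − 7h30m = 22:00 Ethast Sector standard time (rolling into the previous day, 17 February 2023).
The standard-time date in Ethast Sector, 17 February 2023, is outside the daylight-saving period (26 March – 15 October), so Ethast Sector is on standard time, UTC−07:30.
05:30 UTC − 7h30m = 22:00 Ethast Sector (rolling into the previous day, 17 February 2023).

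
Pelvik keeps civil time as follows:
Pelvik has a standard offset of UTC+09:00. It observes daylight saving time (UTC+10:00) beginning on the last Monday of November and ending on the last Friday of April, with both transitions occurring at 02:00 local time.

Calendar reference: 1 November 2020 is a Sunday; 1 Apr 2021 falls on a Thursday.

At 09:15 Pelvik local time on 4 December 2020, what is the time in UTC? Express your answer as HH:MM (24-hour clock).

1 November 2020 is a Sunday, so Mondays fall on 2, 9, 16, 23, 30; the last is November 30.
1 April 2021 is a Thursday, so Fridays fall on 2, 9, 16, 23, 30; the last is April 30.
Daylight saving runs 30 November 2020 – 30 April 2021; 4 December 2020 is inside that window, so Pelvik is at UTC+10:00.
09:15 local − 10h = 23:15 UTC (rolling into the previous day, 3 December 2020).

23:15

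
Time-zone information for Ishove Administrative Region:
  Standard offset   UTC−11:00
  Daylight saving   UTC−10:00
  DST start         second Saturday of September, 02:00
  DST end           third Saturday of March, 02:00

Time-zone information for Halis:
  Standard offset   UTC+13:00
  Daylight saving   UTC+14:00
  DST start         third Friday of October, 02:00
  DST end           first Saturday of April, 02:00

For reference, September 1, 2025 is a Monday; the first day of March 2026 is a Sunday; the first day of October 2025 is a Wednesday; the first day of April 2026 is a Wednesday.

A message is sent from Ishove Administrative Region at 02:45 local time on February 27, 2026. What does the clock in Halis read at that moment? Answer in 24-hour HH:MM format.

1 September 2025 is a Monday, so the first Saturday is September 6 and the second is September 13.
1 March 2026 is a Sunday, so the first Saturday is March 7 and the third is March 21.
February 27, 2026 lies within the daylight-saving period (13 September 2025 – 21 March 2026), so Ishove Administrative Region is on daylight time, UTC−10:00.
02:45 Ishove Administrative Region + 10h = 12:45 UTC.
1 October 2025 is a Wednesday, so the first Friday is October 3 and the third is October 17.
1 April 2026 is a Wednesday, so the first Saturday is April 4.
At the standard offset (UTC+13:00), 12:45 UTC + 13h = 01:45 Halis standard time (rolling into the next day, 28 February 2026).
Daylight saving runs 17 October 2025 – 4 April 2026; the standard-time date in Halis, February 28, 2026, is inside that window, so Halis is at UTC+14:00.
12:45 UTC + 14h = 02:45 Halis (rolling into the next day, 28 February 2026).

02:45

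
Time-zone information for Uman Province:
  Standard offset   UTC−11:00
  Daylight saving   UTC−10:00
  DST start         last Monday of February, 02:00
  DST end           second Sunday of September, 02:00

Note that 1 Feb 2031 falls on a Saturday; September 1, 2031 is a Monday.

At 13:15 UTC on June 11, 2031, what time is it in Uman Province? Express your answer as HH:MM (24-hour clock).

1 February 2031 is a Saturday, so Mondays fall on 3, 10, 17, 24; the last is February 24.
1 September 2031 is a Monday, so the first Sunday is September 7 and the second is September 14.
At the standard offset (UTC−11:00), 13:15 UTC − 11h = 02:15 Uman Province standard time.
Daylight saving runs 24 February – 14 September; the standard-time date in Uman Province, June 11, 2031, is inside that window, so Uman Province is at UTC−10:00.
13:15 UTC − 10h = 03:15 local.

03:15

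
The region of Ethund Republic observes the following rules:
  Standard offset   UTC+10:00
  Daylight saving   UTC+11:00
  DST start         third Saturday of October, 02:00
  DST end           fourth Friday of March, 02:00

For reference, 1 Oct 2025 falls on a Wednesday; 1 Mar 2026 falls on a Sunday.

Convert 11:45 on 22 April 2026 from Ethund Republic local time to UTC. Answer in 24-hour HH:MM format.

1 October 2025 is a Wednesday, so the first Saturday is October 4 and the third is October 18.
1 March 2026 is a Sunday, so the first Friday is March 6 and the fourth is March 27.
Daylight saving runs 18 October 2025 – 27 March 2026; 22 April 2026 is outside that window, so Ethund Republic is on standard time at UTC+10:00.
11:45 local − 10h = 01:45 UTC.

01:45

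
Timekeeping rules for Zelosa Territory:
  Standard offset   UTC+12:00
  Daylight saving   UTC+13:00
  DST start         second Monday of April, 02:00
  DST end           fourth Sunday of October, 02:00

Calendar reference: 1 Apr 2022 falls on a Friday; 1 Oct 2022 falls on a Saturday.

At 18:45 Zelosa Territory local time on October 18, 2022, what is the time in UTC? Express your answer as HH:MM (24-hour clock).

05:45

1 April 2022 is a Friday, so the first Monday is April 4 and the second is April 11.
1 October 2022 is a Saturday, so the first Sunday is October 2 and the fourth is October 23.
October 18, 2022 lies within the daylight-saving period (11 April – 23 October), so Zelosa Territory is on daylight time, UTC+13:00.
18:45 local − 13h = 05:45 UTC.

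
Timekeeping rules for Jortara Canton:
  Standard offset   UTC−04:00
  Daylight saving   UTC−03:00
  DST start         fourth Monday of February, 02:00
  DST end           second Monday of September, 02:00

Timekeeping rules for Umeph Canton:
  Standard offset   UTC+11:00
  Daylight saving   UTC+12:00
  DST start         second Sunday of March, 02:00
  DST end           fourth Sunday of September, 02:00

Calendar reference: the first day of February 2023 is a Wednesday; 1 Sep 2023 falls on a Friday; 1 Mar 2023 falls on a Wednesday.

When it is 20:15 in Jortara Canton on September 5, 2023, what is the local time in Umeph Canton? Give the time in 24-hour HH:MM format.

1 February 2023 is a Wednesday, so the first Monday is February 6 and the fourth is February 27.
1 September 2023 is a Friday, so the first Monday is September 4 and the second is September 11.
September 5, 2023 lies within the daylight-saving period (27 February – 11 September), so Jortara Canton is on daylight time, UTC−03:00.
20:15 Jortara Canton + 3h = 23:15 UTC.
1 March 2023 is a Wednesday, so the first Sunday is March 5 and the second is March 12.
1 September 2023 is a Friday, so the first Sunday is September 3 and the fourth is September 24.
At the standard offset (UTC+11:00), 23:15 UTC + 11h = 10:15 Umeph Canton standard time (rolling into the next day, 6 September 2023).
The standard-time date in Umeph Canton, September 6, 2023, lies within the daylight-saving period (12 March – 24 September), so Umeph Canton is on daylight time, UTC+12:00.
23:15 UTC + 12h = 11:15 Umeph Canton (rolling into the next day, 6 September 2023).

11:15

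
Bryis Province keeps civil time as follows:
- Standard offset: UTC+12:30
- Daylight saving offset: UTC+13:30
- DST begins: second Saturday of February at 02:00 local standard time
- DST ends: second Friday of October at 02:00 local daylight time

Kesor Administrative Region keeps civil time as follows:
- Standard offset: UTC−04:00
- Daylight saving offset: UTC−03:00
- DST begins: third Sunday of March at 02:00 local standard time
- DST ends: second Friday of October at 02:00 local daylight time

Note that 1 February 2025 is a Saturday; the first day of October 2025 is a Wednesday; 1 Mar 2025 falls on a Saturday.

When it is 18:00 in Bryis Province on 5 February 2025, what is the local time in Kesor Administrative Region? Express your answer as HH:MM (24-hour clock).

1 February 2025 is a Saturday, so the first Saturday is February 1 and the second is February 8.
1 October 2025 is a Wednesday, so the first Friday is October 3 and the second is October 10.
5 February 2025 does not fall between 8 February and 10 October, so daylight saving is not in effect and Bryis Province is at UTC+12:30.
18:00 Bryis Province − 12h30m = 05:30 UTC.
1 March 2025 is a Saturday, so the first Sunday is March 2 and the third is March 16.
1 October 2025 is a Wednesday, so the first Friday is October 3 and the second is October 10.
At the standard offset (UTC−04:00), 05:30 UTC − 4h = 01:30 Kesor Administrative Region standard time.
The standard-time date in Kesor Administrative Region, 5 February 2025, is outside the daylight-saving period (16 March – 10 October), so Kesor Administrative Region is on standard time, UTC−04:00.
05:30 UTC − 4h = 01:30 Kesor Administrative Region.

01:30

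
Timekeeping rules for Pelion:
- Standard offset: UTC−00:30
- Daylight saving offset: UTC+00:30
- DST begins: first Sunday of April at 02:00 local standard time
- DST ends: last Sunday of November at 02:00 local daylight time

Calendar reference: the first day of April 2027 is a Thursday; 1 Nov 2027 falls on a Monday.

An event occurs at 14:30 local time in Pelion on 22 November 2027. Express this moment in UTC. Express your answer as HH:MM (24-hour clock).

1 April 2027 is a Thursday, so the first Sunday is April 4.
1 November 2027 is a Monday, so Sundays fall on 7, 14, 21, 28; the last is November 28.
Daylight saving runs 4 April – 28 November; 22 November 2027 is inside that window, so Pelion is at UTC+00:30.
14:30 local − 0h30m = 14:00 UTC.

14:00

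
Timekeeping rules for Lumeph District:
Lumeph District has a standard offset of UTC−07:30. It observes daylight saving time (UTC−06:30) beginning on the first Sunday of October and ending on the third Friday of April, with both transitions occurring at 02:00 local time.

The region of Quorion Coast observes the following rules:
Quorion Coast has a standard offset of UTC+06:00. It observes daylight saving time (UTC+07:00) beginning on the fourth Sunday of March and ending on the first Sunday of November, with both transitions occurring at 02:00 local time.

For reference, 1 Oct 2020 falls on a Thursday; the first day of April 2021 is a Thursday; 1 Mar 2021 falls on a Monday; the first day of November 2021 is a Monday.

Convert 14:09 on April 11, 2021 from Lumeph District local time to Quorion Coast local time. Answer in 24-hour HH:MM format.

1 October 2020 is a Thursday, so the first Sunday is October 4.
1 April 2021 is a Thursday, so the first Friday is April 2 and the third is April 16.
April 11, 2021 falls between 4 October 2020 and 16 April 2021, so daylight saving is in effect and Lumeph District is at UTC−06:30.
14:09 Lumeph District + 6h30m = 20:39 UTC.
1 March 2021 is a Monday, so the first Sunday is March 7 and the fourth is March 28.
1 November 2021 is a Monday, so the first Sunday is November 7.
At the standard offset (UTC+06:00), 20:39 UTC + 6h = 02:39 Quorion Coast standard time (rolling into the next day, 12 April 2021).
The standard-time date in Quorion Coast, April 12, 2021, falls between 28 March and 7 November, so daylight saving is in effect and Quorion Coast is at UTC+07:00.
20:39 UTC + 7h = 03:39 Quorion Coast (rolling into the next day, 12 April 2021).

03:39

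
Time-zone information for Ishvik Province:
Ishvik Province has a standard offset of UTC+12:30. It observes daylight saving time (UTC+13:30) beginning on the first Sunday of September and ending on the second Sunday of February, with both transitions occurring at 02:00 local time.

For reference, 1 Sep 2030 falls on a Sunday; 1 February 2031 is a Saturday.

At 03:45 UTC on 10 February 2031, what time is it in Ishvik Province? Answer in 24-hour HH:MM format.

16:15

1 September 2030 is a Sunday, so the first Sunday is September 1.
1 February 2031 is a Saturday, so the first Sunday is February 2 and the second is February 9.
At the standard offset (UTC+12:30), 03:45 UTC + 12h30m = 16:15 Ishvik Province standard time.
Daylight saving runs 1 September 2030 – 9 February 2031; the standard-time date in Ishvik Province, 10 February 2031, is outside that window, so Ishvik Province is on standard time at UTC+12:30.
03:45 UTC + 12h30m = 16:15 local.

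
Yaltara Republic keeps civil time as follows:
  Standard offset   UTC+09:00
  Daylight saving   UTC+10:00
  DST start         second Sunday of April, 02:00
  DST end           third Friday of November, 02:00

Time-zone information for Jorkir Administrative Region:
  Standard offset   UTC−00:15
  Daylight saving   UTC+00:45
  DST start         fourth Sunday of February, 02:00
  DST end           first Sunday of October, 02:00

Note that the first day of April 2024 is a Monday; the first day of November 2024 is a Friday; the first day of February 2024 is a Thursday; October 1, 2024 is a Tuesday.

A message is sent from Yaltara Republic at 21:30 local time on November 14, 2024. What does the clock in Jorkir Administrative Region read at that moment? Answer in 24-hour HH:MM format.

1 April 2024 is a Monday, so the first Sunday is April 7 and the second is April 14.
1 November 2024 is a Friday, so the first Friday is November 1 and the third is November 15.
Daylight saving runs 14 April – 15 November; November 14, 2024 is inside that window, so Yaltara Republic is at UTC+10:00.
21:30 Yaltara Republic − 10h = 11:30 UTC.
1 February 2024 is a Thursday, so the first Sunday is February 4 and the fourth is February 25.
1 October 2024 is a Tuesday, so the first Sunday is October 6.
At the standard offset (UTC−00:15), 11:30 UTC − 0h15m = 11:15 Jorkir Administrative Region standard time.
The standard-time date in Jorkir Administrative Region, November 14, 2024, does not fall between 25 February and 6 October, so daylight saving is not in effect and Jorkir Administrative Region is at UTC−00:15.
11:30 UTC − 0h15m = 11:15 Jorkir Administrative Region.

11:15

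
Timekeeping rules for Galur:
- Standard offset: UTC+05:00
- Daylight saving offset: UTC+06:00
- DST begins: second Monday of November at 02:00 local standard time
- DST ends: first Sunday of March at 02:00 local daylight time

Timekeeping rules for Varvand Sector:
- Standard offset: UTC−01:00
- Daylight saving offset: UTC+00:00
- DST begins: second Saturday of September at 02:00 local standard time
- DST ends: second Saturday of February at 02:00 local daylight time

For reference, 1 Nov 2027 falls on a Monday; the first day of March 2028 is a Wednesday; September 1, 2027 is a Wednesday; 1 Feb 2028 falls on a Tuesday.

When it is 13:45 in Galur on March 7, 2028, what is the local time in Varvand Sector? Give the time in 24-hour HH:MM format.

07:45

1 November 2027 is a Monday, so the first Monday is November 1 and the second is November 8.
1 March 2028 is a Wednesday, so the first Sunday is March 5.
Daylight saving runs 8 November 2027 – 5 March 2028; March 7, 2028 is outside that window, so Galur is on standard time at UTC+05:00.
13:45 Galur − 5h = 08:45 UTC.
1 September 2027 is a Wednesday, so the first Saturday is September 4 and the second is September 11.
1 February 2028 is a Tuesday, so the first Saturday is February 5 and the second is February 12.
At the standard offset (UTC−01:00), 08:45 UTC − 1h = 07:45 Varvand Sector standard time.
The standard-time date in Varvand Sector, March 7, 2028, does not fall between 11 September 2027 and 12 February 2028, so daylight saving is not in effect and Varvand Sector is at UTC−01:00.
08:45 UTC − 1h = 07:45 Varvand Sector.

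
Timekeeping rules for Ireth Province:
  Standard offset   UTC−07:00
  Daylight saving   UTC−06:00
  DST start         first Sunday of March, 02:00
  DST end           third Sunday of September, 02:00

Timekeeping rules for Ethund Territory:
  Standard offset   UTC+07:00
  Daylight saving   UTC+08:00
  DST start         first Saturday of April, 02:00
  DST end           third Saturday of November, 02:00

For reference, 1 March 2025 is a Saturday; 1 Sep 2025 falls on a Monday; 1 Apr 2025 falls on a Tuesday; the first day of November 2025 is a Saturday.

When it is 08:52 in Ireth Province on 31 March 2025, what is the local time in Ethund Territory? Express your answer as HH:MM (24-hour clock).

1 March 2025 is a Saturday, so the first Sunday is March 2.
1 September 2025 is a Monday, so the first Sunday is September 7 and the third is September 21.
31 March 2025 lies within the daylight-saving period (2 March – 21 September), so Ireth Province is on daylight time, UTC−06:00.
08:52 Ireth Province + 6h = 14:52 UTC.
1 April 2025 is a Tuesday, so the first Saturday is April 5.
1 November 2025 is a Saturday, so the first Saturday is November 1 and the third is November 15.
At the standard offset (UTC+07:00), 14:52 UTC + 7h = 21:52 Ethund Territory standard time.
The standard-time date in Ethund Territory, 31 March 2025, is outside the daylight-saving period (5 April – 15 November), so Ethund Territory is on standard time, UTC+07:00.
14:52 UTC + 7h = 21:52 Ethund Territory.

21:52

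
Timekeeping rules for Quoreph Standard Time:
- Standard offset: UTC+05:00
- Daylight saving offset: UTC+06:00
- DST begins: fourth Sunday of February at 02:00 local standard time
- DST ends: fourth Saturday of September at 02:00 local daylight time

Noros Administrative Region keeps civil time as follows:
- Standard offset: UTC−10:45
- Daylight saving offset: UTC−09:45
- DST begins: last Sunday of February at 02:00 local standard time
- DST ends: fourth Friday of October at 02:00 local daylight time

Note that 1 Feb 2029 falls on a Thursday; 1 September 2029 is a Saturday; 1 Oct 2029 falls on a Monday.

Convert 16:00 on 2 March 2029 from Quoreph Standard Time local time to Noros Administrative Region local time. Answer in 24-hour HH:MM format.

1 February 2029 is a Thursday, so the first Sunday is February 4 and the fourth is February 25.
1 September 2029 is a Saturday, so the first Saturday is September 1 and the fourth is September 22.
Daylight saving runs 25 February – 22 September; 2 March 2029 is inside that window, so Quoreph Standard Time is at UTC+06:00.
16:00 Quoreph Standard Time − 6h = 10:00 UTC.
1 February 2029 is a Thursday, so Sundays fall on 4, 11, 18, 25; the last is February 25.
1 October 2029 is a Monday, so the first Friday is October 5 and the fourth is October 26.
At the standard offset (UTC−10:45), 10:00 UTC − 10h45m = 23:15 Noros Administrative Region standard time (rolling into the previous day, 1 March 2029).
Daylight saving runs 25 February – 26 October; the standard-time date in Noros Administrative Region, 1 March 2029, is inside that window, so Noros Administrative Region is at UTC−09:45.
10:00 UTC − 9h45m = 00:15 Noros Administrative Region.

00:15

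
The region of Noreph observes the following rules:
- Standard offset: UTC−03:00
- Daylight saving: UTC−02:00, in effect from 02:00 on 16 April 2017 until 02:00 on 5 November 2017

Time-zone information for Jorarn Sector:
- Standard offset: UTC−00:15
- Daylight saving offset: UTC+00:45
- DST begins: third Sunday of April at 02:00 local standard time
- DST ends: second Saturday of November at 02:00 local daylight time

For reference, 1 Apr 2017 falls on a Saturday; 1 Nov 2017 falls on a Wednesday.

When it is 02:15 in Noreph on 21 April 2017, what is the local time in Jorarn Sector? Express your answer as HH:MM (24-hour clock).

05:00

21 April 2017 falls between 16 April and 5 November, so daylight saving is in effect and Noreph is at UTC−02:00.
02:15 Noreph + 2h = 04:15 UTC.
1 April 2017 is a Saturday, so the first Sunday is April 2 and the third is April 16.
1 November 2017 is a Wednesday, so the first Saturday is November 4 and the second is November 11.
At the standard offset (UTC−00:15), 04:15 UTC − 0h15m = 04:00 Jorarn Sector standard time.
Daylight saving runs 16 April – 11 November; the standard-time date in Jorarn Sector, 21 April 2017, is inside that window, so Jorarn Sector is at UTC+00:45.
04:15 UTC + 0h45m = 05:00 Jorarn Sector.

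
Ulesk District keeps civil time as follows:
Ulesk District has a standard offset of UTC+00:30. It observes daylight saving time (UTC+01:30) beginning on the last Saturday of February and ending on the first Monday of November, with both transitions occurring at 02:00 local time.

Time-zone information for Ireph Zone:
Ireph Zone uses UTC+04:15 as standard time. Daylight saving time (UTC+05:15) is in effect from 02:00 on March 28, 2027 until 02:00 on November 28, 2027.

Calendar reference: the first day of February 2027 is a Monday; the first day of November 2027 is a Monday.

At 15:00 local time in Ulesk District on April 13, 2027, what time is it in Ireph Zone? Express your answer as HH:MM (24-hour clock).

1 February 2027 is a Monday, so Saturdays fall on 6, 13, 20, 27; the last is February 27.
1 November 2027 is a Monday, so the first Monday is November 1.
April 13, 2027 falls between 27 February and 1 November, so daylight saving is in effect and Ulesk District is at UTC+01:30.
15:00 Ulesk District − 1h30m = 13:30 UTC.
At the standard offset (UTC+04:15), 13:30 UTC + 4h15m = 17:45 Ireph Zone standard time.
Daylight saving runs 28 March – 28 November; the standard-time date in Ireph Zone, April 13, 2027, is inside that window, so Ireph Zone is at UTC+05:15.
13:30 UTC + 5h15m = 18:45 Ireph Zone.

18:45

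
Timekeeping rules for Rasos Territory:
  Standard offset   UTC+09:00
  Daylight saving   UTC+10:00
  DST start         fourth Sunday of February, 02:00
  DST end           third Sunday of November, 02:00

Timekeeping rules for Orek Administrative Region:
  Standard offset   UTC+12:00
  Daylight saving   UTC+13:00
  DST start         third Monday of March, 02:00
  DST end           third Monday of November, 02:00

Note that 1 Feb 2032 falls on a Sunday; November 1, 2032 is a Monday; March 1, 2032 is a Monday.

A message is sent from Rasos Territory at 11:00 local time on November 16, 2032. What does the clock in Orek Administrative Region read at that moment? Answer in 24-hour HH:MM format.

13:00

1 February 2032 is a Sunday, so the first Sunday is February 1 and the fourth is February 22.
1 November 2032 is a Monday, so the first Sunday is November 7 and the third is November 21.
November 16, 2032 lies within the daylight-saving period (22 February – 21 November), so Rasos Territory is on daylight time, UTC+10:00.
11:00 Rasos Territory − 10h = 01:00 UTC.
1 March 2032 is a Monday, so the first Monday is March 1 and the third is March 15.
1 November 2032 is a Monday, so the first Monday is November 1 and the third is November 15.
At the standard offset (UTC+12:00), 01:00 UTC + 12h = 13:00 Orek Administrative Region standard time.
The standard-time date in Orek Administrative Region, November 16, 2032, does not fall between 15 March and 15 November, so daylight saving is not in effect and Orek Administrative Region is at UTC+12:00.
01:00 UTC + 12h = 13:00 Orek Administrative Region.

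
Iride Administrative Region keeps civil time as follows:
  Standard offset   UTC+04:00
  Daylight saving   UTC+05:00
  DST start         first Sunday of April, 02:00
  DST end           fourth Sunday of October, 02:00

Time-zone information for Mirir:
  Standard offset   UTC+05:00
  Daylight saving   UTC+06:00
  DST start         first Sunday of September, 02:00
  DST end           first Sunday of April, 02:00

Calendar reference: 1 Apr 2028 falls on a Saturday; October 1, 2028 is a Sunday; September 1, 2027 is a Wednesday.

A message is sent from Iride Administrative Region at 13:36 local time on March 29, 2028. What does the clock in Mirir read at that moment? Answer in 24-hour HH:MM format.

1 April 2028 is a Saturday, so the first Sunday is April 2.
1 October 2028 is a Sunday, so the first Sunday is October 1 and the fourth is October 22.
Daylight saving runs 2 April – 22 October; March 29, 2028 is outside that window, so Iride Administrative Region is on standard time at UTC+04:00.
13:36 Iride Administrative Region − 4h = 09:36 UTC.
1 September 2027 is a Wednesday, so the first Sunday is September 5.
1 April 2028 is a Saturday, so the first Sunday is April 2.
At the standard offset (UTC+05:00), 09:36 UTC + 5h = 14:36 Mirir standard time.
Daylight saving runs 5 September 2027 – 2 April 2028; the standard-time date in Mirir, March 29, 2028, is inside that window, so Mirir is at UTC+06:00.
09:36 UTC + 6h = 15:36 Mirir.

15:36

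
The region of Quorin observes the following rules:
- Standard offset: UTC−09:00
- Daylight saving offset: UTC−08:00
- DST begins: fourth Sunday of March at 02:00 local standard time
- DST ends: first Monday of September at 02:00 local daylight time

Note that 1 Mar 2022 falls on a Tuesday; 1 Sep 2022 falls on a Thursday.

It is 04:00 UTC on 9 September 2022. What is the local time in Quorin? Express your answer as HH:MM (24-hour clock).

19:00

1 March 2022 is a Tuesday, so the first Sunday is March 6 and the fourth is March 27.
1 September 2022 is a Thursday, so the first Monday is September 5.
At the standard offset (UTC−09:00), 04:00 UTC − 9h = 19:00 Quorin standard time (rolling into the previous day, 8 September 2022).
Daylight saving runs 27 March – 5 September; the standard-time date in Quorin, 8 September 2022, is outside that window, so Quorin is on standard time at UTC−09:00.
04:00 UTC − 9h = 19:00 local (rolling into the previous day, 8 September 2022).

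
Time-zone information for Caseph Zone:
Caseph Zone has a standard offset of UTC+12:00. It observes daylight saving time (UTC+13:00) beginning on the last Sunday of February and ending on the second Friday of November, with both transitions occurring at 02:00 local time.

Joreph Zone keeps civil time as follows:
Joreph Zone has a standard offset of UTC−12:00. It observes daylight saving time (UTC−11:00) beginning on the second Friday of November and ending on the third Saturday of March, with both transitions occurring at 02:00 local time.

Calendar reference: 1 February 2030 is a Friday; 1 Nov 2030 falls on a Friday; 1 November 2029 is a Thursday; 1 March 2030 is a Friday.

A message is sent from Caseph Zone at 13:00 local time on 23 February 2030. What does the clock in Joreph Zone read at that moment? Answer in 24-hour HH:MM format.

14:00

1 February 2030 is a Friday, so Sundays fall on 3, 10, 17, 24; the last is February 24.
1 November 2030 is a Friday, so the first Friday is November 1 and the second is November 8.
Daylight saving runs 24 February – 8 November; 23 February 2030 is outside that window, so Caseph Zone is on standard time at UTC+12:00.
13:00 Caseph Zone − 12h = 01:00 UTC.
1 November 2029 is a Thursday, so the first Friday is November 2 and the second is November 9.
1 March 2030 is a Friday, so the first Saturday is March 2 and the third is March 16.
At the standard offset (UTC−12:00), 01:00 UTC − 12h = 13:00 Joreph Zone standard time (rolling into the previous day, 22 February 2030).
Daylight saving runs 9 November 2029 – 16 March 2030; the standard-time date in Joreph Zone, 22 February 2030, is inside that window, so Joreph Zone is at UTC−11:00.
01:00 UTC − 11h = 14:00 Joreph Zone (rolling into the previous day, 22 February 2030).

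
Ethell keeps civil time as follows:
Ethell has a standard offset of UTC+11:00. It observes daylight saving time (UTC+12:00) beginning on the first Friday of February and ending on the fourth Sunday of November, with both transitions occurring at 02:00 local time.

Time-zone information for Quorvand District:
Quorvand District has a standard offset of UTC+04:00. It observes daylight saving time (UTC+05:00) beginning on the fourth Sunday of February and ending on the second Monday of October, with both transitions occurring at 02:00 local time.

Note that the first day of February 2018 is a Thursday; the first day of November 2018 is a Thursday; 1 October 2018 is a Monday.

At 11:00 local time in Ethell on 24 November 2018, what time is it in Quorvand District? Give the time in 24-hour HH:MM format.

1 February 2018 is a Thursday, so the first Friday is February 2.
1 November 2018 is a Thursday, so the first Sunday is November 4 and the fourth is November 25.
24 November 2018 lies within the daylight-saving period (2 February – 25 November), so Ethell is on daylight time, UTC+12:00.
11:00 Ethell − 12h = 23:00 UTC (rolling into the previous day, 23 November 2018).
1 February 2018 is a Thursday, so the first Sunday is February 4 and the fourth is February 25.
1 October 2018 is a Monday, so the first Monday is October 1 and the second is October 8.
At the standard offset (UTC+04:00), 23:00 UTC + 4h = 03:00 Quorvand District standard time (rolling into the next day, 24 November 2018).
Daylight saving runs 25 February – 8 October; the standard-time date in Quorvand District, 24 November 2018, is outside that window, so Quorvand District is on standard time at UTC+04:00.
23:00 UTC + 4h = 03:00 Quorvand District (rolling into the next day, 24 November 2018).

03:00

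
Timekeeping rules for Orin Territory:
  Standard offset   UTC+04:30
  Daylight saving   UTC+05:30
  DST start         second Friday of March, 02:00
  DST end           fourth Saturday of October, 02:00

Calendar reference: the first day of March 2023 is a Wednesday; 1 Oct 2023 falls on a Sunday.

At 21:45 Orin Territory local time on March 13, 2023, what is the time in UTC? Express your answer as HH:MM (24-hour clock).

1 March 2023 is a Wednesday, so the first Friday is March 3 and the second is March 10.
1 October 2023 is a Sunday, so the first Saturday is October 7 and the fourth is October 28.
March 13, 2023 falls between 10 March and 28 October, so daylight saving is in effect and Orin Territory is at UTC+05:30.
21:45 local − 5h30m = 16:15 UTC.

16:15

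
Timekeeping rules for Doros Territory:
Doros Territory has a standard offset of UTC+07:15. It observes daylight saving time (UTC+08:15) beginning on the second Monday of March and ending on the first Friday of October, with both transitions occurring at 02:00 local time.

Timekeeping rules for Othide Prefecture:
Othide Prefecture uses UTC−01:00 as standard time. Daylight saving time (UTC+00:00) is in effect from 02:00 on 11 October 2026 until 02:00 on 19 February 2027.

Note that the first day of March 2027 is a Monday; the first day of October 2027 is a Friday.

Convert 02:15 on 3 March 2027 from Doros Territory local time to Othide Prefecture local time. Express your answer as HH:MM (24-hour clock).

18:00

1 March 2027 is a Monday, so the first Monday is March 1 and the second is March 8.
1 October 2027 is a Friday, so the first Friday is October 1.
3 March 2027 is outside the daylight-saving period (8 March – 1 October), so Doros Territory is on standard time, UTC+07:15.
02:15 Doros Territory − 7h15m = 19:00 UTC (rolling into the previous day, 2 March 2027).
At the standard offset (UTC−01:00), 19:00 UTC − 1h = 18:00 Othide Prefecture standard time.
Daylight saving runs 11 October 2026 – 19 February 2027; the standard-time date in Othide Prefecture, 2 March 2027, is outside that window, so Othide Prefecture is on standard time at UTC−01:00.
19:00 UTC − 1h = 18:00 Othide Prefecture.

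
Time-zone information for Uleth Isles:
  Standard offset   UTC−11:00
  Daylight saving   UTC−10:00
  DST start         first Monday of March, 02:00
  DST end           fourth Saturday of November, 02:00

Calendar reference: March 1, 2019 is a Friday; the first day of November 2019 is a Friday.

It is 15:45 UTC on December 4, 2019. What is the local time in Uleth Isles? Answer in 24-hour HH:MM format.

04:45

1 March 2019 is a Friday, so the first Monday is March 4.
1 November 2019 is a Friday, so the first Saturday is November 2 and the fourth is November 23.
At the standard offset (UTC−11:00), 15:45 UTC − 11h = 04:45 Uleth Isles standard time.
Daylight saving runs 4 March – 23 November; the standard-time date in Uleth Isles, December 4, 2019, is outside that window, so Uleth Isles is on standard time at UTC−11:00.
15:45 UTC − 11h = 04:45 local.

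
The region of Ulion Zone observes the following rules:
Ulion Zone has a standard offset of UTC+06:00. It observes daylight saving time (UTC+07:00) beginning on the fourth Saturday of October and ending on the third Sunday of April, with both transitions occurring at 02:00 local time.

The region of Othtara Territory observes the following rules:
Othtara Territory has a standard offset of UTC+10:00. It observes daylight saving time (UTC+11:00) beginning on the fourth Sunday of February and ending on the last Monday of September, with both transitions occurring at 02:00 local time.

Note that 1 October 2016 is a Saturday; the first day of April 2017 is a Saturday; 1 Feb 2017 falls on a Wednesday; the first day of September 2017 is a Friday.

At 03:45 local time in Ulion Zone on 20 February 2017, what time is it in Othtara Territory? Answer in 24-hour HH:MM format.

1 October 2016 is a Saturday, so the first Saturday is October 1 and the fourth is October 22.
1 April 2017 is a Saturday, so the first Sunday is April 2 and the third is April 16.
20 February 2017 lies within the daylight-saving period (22 October 2016 – 16 April 2017), so Ulion Zone is on daylight time, UTC+07:00.
03:45 Ulion Zone − 7h = 20:45 UTC (rolling into the previous day, 19 February 2017).
1 February 2017 is a Wednesday, so the first Sunday is February 5 and the fourth is February 26.
1 September 2017 is a Friday, so Mondays fall on 4, 11, 18, 25; the last is September 25.
At the standard offset (UTC+10:00), 20:45 UTC + 10h = 06:45 Othtara Territory standard time (rolling into the next day, 20 February 2017).
The standard-time date in Othtara Territory, 20 February 2017, does not fall between 26 February and 25 September, so daylight saving is not in effect and Othtara Territory is at UTC+10:00.
20:45 UTC + 10h = 06:45 Othtara Territory (rolling into the next day, 20 February 2017).

06:45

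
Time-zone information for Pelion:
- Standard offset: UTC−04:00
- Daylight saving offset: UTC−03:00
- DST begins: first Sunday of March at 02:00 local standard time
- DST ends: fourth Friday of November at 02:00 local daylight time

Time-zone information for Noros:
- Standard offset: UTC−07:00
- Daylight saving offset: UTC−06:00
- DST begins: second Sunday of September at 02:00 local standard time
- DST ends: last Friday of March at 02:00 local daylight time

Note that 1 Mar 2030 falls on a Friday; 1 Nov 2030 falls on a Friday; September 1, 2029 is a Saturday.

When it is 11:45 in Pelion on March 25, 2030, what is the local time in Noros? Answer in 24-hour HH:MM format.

08:45

1 March 2030 is a Friday, so the first Sunday is March 3.
1 November 2030 is a Friday, so the first Friday is November 1 and the fourth is November 22.
Daylight saving runs 3 March – 22 November; March 25, 2030 is inside that window, so Pelion is at UTC−03:00.
11:45 Pelion + 3h = 14:45 UTC.
1 September 2029 is a Saturday, so the first Sunday is September 2 and the second is September 9.
1 March 2030 is a Friday, so Fridays fall on 1, 8, 15, 22, 29; the last is March 29.
At the standard offset (UTC−07:00), 14:45 UTC − 7h = 07:45 Noros standard time.
The standard-time date in Noros, March 25, 2030, lies within the daylight-saving period (9 September 2029 – 29 March 2030), so Noros is on daylight time, UTC−06:00.
14:45 UTC − 6h = 08:45 Noros.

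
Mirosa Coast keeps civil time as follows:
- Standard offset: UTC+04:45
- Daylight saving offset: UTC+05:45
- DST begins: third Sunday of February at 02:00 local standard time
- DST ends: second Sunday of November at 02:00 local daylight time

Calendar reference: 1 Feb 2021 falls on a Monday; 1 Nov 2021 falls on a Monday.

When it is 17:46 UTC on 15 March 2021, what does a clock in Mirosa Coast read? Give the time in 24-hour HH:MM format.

1 February 2021 is a Monday, so the first Sunday is February 7 and the third is February 21.
1 November 2021 is a Monday, so the first Sunday is November 7 and the second is November 14.
At the standard offset (UTC+04:45), 17:46 UTC + 4h45m = 22:31 Mirosa Coast standard time.
The standard-time date in Mirosa Coast, 15 March 2021, lies within the daylight-saving period (21 February – 14 November), so Mirosa Coast is on daylight time, UTC+05:45.
17:46 UTC + 5h45m = 23:31 local.

23:31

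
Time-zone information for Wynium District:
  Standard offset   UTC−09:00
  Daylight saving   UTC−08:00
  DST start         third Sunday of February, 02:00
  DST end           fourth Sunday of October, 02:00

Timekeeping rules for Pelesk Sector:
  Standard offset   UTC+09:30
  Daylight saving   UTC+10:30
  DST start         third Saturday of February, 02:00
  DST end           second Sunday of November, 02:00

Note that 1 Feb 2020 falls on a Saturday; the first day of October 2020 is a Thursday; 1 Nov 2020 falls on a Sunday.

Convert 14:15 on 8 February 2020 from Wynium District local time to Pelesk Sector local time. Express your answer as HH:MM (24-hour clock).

08:45

1 February 2020 is a Saturday, so the first Sunday is February 2 and the third is February 16.
1 October 2020 is a Thursday, so the first Sunday is October 4 and the fourth is October 25.
Daylight saving runs 16 February – 25 October; 8 February 2020 is outside that window, so Wynium District is on standard time at UTC−09:00.
14:15 Wynium District + 9h = 23:15 UTC.
1 February 2020 is a Saturday, so the first Saturday is February 1 and the third is February 15.
1 November 2020 is a Sunday, so the first Sunday is November 1 and the second is November 8.
At the standard offset (UTC+09:30), 23:15 UTC + 9h30m = 08:45 Pelesk Sector standard time (rolling into the next day, 9 February 2020).
The standard-time date in Pelesk Sector, 9 February 2020, does not fall between 15 February and 8 November, so daylight saving is not in effect and Pelesk Sector is at UTC+09:30.
23:15 UTC + 9h30m = 08:45 Pelesk Sector (rolling into the next day, 9 February 2020).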